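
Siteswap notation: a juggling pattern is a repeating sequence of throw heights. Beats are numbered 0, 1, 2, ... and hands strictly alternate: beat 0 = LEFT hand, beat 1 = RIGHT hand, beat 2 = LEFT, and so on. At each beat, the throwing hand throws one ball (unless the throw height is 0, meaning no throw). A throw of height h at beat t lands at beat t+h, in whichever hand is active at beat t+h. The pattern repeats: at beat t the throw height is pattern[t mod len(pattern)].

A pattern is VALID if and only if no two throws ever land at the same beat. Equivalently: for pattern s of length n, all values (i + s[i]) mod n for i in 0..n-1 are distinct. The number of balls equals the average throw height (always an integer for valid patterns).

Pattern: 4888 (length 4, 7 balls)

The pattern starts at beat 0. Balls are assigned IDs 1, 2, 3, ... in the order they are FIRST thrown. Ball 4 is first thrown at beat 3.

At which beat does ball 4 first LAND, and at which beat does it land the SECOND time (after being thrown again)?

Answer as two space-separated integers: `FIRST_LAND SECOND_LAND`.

Beat 0 (L): throw ball1 h=4 -> lands@4:L; in-air after throw: [b1@4:L]
Beat 1 (R): throw ball2 h=8 -> lands@9:R; in-air after throw: [b1@4:L b2@9:R]
Beat 2 (L): throw ball3 h=8 -> lands@10:L; in-air after throw: [b1@4:L b2@9:R b3@10:L]
Beat 3 (R): throw ball4 h=8 -> lands@11:R; in-air after throw: [b1@4:L b2@9:R b3@10:L b4@11:R]
Beat 4 (L): throw ball1 h=4 -> lands@8:L; in-air after throw: [b1@8:L b2@9:R b3@10:L b4@11:R]
Beat 5 (R): throw ball5 h=8 -> lands@13:R; in-air after throw: [b1@8:L b2@9:R b3@10:L b4@11:R b5@13:R]
Beat 6 (L): throw ball6 h=8 -> lands@14:L; in-air after throw: [b1@8:L b2@9:R b3@10:L b4@11:R b5@13:R b6@14:L]
Beat 7 (R): throw ball7 h=8 -> lands@15:R; in-air after throw: [b1@8:L b2@9:R b3@10:L b4@11:R b5@13:R b6@14:L b7@15:R]
Beat 8 (L): throw ball1 h=4 -> lands@12:L; in-air after throw: [b2@9:R b3@10:L b4@11:R b1@12:L b5@13:R b6@14:L b7@15:R]
Beat 9 (R): throw ball2 h=8 -> lands@17:R; in-air after throw: [b3@10:L b4@11:R b1@12:L b5@13:R b6@14:L b7@15:R b2@17:R]
Beat 10 (L): throw ball3 h=8 -> lands@18:L; in-air after throw: [b4@11:R b1@12:L b5@13:R b6@14:L b7@15:R b2@17:R b3@18:L]
Beat 11 (R): throw ball4 h=8 -> lands@19:R; in-air after throw: [b1@12:L b5@13:R b6@14:L b7@15:R b2@17:R b3@18:L b4@19:R]
Beat 12 (L): throw ball1 h=4 -> lands@16:L; in-air after throw: [b5@13:R b6@14:L b7@15:R b1@16:L b2@17:R b3@18:L b4@19:R]
Beat 13 (R): throw ball5 h=8 -> lands@21:R; in-air after throw: [b6@14:L b7@15:R b1@16:L b2@17:R b3@18:L b4@19:R b5@21:R]
Ball 4: thrown@3 h=8 -> first land @11; rethrown@11 h=8 -> second land @19

Answer: 11 19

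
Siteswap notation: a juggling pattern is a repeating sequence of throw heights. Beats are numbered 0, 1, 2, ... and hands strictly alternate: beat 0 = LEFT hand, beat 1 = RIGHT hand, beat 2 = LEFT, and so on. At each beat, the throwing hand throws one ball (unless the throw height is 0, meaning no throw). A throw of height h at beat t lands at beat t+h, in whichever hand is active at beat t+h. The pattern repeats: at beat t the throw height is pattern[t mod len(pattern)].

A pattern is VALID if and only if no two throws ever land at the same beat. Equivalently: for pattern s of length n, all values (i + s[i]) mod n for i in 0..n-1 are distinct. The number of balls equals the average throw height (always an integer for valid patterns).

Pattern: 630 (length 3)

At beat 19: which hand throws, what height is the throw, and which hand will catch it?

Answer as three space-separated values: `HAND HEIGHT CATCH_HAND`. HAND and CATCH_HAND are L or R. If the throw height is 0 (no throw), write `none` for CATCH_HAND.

Beat 19: 19 mod 2 = 1, so hand = R
Throw height = pattern[19 mod 3] = pattern[1] = 3
Lands at beat 19+3=22, 22 mod 2 = 0, so catch hand = L

Answer: R 3 L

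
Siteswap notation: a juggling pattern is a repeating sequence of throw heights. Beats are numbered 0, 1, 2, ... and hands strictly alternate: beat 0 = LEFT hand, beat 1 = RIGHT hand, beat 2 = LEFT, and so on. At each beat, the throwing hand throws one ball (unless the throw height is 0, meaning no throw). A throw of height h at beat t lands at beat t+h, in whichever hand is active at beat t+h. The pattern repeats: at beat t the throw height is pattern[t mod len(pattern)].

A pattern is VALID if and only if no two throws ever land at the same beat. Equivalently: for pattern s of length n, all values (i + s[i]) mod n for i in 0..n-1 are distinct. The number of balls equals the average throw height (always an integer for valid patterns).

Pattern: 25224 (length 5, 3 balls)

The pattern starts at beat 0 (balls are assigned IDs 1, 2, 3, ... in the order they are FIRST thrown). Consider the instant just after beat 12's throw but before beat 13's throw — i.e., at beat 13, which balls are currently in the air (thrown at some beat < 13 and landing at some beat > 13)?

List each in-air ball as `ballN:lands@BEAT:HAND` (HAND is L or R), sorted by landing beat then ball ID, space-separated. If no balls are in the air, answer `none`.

Answer: ball1:lands@14:L ball2:lands@16:L

Derivation:
Beat 0 (L): throw ball1 h=2 -> lands@2:L; in-air after throw: [b1@2:L]
Beat 1 (R): throw ball2 h=5 -> lands@6:L; in-air after throw: [b1@2:L b2@6:L]
Beat 2 (L): throw ball1 h=2 -> lands@4:L; in-air after throw: [b1@4:L b2@6:L]
Beat 3 (R): throw ball3 h=2 -> lands@5:R; in-air after throw: [b1@4:L b3@5:R b2@6:L]
Beat 4 (L): throw ball1 h=4 -> lands@8:L; in-air after throw: [b3@5:R b2@6:L b1@8:L]
Beat 5 (R): throw ball3 h=2 -> lands@7:R; in-air after throw: [b2@6:L b3@7:R b1@8:L]
Beat 6 (L): throw ball2 h=5 -> lands@11:R; in-air after throw: [b3@7:R b1@8:L b2@11:R]
Beat 7 (R): throw ball3 h=2 -> lands@9:R; in-air after throw: [b1@8:L b3@9:R b2@11:R]
Beat 8 (L): throw ball1 h=2 -> lands@10:L; in-air after throw: [b3@9:R b1@10:L b2@11:R]
Beat 9 (R): throw ball3 h=4 -> lands@13:R; in-air after throw: [b1@10:L b2@11:R b3@13:R]
Beat 10 (L): throw ball1 h=2 -> lands@12:L; in-air after throw: [b2@11:R b1@12:L b3@13:R]
Beat 11 (R): throw ball2 h=5 -> lands@16:L; in-air after throw: [b1@12:L b3@13:R b2@16:L]
Beat 12 (L): throw ball1 h=2 -> lands@14:L; in-air after throw: [b3@13:R b1@14:L b2@16:L]
Beat 13 (R): throw ball3 h=2 -> lands@15:R; in-air after throw: [b1@14:L b3@15:R b2@16:L]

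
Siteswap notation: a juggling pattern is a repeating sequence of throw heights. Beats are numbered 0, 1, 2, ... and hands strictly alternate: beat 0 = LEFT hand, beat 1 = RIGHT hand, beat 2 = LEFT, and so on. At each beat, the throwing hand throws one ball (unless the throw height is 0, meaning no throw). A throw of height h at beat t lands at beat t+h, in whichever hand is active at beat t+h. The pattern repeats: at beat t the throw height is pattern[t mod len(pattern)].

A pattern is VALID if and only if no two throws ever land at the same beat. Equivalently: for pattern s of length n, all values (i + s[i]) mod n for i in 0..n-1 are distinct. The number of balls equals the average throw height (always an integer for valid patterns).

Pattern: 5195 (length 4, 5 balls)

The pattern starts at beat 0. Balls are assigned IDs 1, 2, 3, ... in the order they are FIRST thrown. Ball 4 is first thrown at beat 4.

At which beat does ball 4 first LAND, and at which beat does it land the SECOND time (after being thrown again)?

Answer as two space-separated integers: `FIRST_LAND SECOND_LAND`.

Answer: 9 10

Derivation:
Beat 0 (L): throw ball1 h=5 -> lands@5:R; in-air after throw: [b1@5:R]
Beat 1 (R): throw ball2 h=1 -> lands@2:L; in-air after throw: [b2@2:L b1@5:R]
Beat 2 (L): throw ball2 h=9 -> lands@11:R; in-air after throw: [b1@5:R b2@11:R]
Beat 3 (R): throw ball3 h=5 -> lands@8:L; in-air after throw: [b1@5:R b3@8:L b2@11:R]
Beat 4 (L): throw ball4 h=5 -> lands@9:R; in-air after throw: [b1@5:R b3@8:L b4@9:R b2@11:R]
Beat 5 (R): throw ball1 h=1 -> lands@6:L; in-air after throw: [b1@6:L b3@8:L b4@9:R b2@11:R]
Beat 6 (L): throw ball1 h=9 -> lands@15:R; in-air after throw: [b3@8:L b4@9:R b2@11:R b1@15:R]
Beat 7 (R): throw ball5 h=5 -> lands@12:L; in-air after throw: [b3@8:L b4@9:R b2@11:R b5@12:L b1@15:R]
Beat 8 (L): throw ball3 h=5 -> lands@13:R; in-air after throw: [b4@9:R b2@11:R b5@12:L b3@13:R b1@15:R]
Beat 9 (R): throw ball4 h=1 -> lands@10:L; in-air after throw: [b4@10:L b2@11:R b5@12:L b3@13:R b1@15:R]
Beat 10 (L): throw ball4 h=9 -> lands@19:R; in-air after throw: [b2@11:R b5@12:L b3@13:R b1@15:R b4@19:R]
Ball 4: thrown@4 h=5 -> first land @9; rethrown@9 h=1 -> second land @10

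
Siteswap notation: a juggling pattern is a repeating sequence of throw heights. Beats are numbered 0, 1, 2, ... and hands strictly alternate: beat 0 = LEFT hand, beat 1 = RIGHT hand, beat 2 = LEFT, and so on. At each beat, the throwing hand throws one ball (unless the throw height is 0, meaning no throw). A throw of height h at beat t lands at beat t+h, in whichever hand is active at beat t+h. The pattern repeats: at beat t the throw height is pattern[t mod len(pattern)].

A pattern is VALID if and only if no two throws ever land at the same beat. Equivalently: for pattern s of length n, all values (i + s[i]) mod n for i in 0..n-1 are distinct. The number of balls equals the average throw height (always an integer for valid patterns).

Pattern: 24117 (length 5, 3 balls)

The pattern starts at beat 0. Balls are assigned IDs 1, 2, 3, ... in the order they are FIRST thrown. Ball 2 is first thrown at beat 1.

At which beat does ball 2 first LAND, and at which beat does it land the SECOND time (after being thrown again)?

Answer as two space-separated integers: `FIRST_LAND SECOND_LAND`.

Beat 0 (L): throw ball1 h=2 -> lands@2:L; in-air after throw: [b1@2:L]
Beat 1 (R): throw ball2 h=4 -> lands@5:R; in-air after throw: [b1@2:L b2@5:R]
Beat 2 (L): throw ball1 h=1 -> lands@3:R; in-air after throw: [b1@3:R b2@5:R]
Beat 3 (R): throw ball1 h=1 -> lands@4:L; in-air after throw: [b1@4:L b2@5:R]
Beat 4 (L): throw ball1 h=7 -> lands@11:R; in-air after throw: [b2@5:R b1@11:R]
Beat 5 (R): throw ball2 h=2 -> lands@7:R; in-air after throw: [b2@7:R b1@11:R]
Beat 6 (L): throw ball3 h=4 -> lands@10:L; in-air after throw: [b2@7:R b3@10:L b1@11:R]
Beat 7 (R): throw ball2 h=1 -> lands@8:L; in-air after throw: [b2@8:L b3@10:L b1@11:R]
Ball 2: thrown@1 h=4 -> first land @5; rethrown@5 h=2 -> second land @7

Answer: 5 7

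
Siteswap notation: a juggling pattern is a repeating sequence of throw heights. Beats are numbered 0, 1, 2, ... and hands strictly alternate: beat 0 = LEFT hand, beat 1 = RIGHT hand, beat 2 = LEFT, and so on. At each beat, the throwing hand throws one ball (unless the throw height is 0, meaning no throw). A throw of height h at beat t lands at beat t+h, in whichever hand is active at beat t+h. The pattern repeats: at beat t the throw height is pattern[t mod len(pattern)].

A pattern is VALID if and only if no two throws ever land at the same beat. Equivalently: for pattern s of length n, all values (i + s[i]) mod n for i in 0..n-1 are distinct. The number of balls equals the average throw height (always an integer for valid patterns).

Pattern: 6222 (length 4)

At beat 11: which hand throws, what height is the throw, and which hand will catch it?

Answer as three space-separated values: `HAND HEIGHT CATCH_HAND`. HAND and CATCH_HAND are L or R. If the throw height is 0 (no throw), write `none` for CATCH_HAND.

Beat 11: 11 mod 2 = 1, so hand = R
Throw height = pattern[11 mod 4] = pattern[3] = 2
Lands at beat 11+2=13, 13 mod 2 = 1, so catch hand = R

Answer: R 2 R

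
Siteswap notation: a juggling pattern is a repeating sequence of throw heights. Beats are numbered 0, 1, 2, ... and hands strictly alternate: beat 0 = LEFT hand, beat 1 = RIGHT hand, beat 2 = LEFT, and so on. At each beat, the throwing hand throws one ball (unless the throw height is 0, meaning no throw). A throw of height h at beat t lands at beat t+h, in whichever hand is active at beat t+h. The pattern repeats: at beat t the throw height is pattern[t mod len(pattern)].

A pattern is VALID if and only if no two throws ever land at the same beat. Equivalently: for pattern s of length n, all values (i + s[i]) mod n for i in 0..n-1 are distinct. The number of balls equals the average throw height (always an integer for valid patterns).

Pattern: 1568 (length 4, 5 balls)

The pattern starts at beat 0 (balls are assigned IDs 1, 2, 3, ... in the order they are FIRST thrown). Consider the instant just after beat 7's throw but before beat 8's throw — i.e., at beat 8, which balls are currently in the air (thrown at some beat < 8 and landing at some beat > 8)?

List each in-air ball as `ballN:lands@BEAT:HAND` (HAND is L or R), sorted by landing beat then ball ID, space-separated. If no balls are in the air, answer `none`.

Answer: ball4:lands@10:L ball3:lands@11:R ball1:lands@12:L ball5:lands@15:R

Derivation:
Beat 0 (L): throw ball1 h=1 -> lands@1:R; in-air after throw: [b1@1:R]
Beat 1 (R): throw ball1 h=5 -> lands@6:L; in-air after throw: [b1@6:L]
Beat 2 (L): throw ball2 h=6 -> lands@8:L; in-air after throw: [b1@6:L b2@8:L]
Beat 3 (R): throw ball3 h=8 -> lands@11:R; in-air after throw: [b1@6:L b2@8:L b3@11:R]
Beat 4 (L): throw ball4 h=1 -> lands@5:R; in-air after throw: [b4@5:R b1@6:L b2@8:L b3@11:R]
Beat 5 (R): throw ball4 h=5 -> lands@10:L; in-air after throw: [b1@6:L b2@8:L b4@10:L b3@11:R]
Beat 6 (L): throw ball1 h=6 -> lands@12:L; in-air after throw: [b2@8:L b4@10:L b3@11:R b1@12:L]
Beat 7 (R): throw ball5 h=8 -> lands@15:R; in-air after throw: [b2@8:L b4@10:L b3@11:R b1@12:L b5@15:R]
Beat 8 (L): throw ball2 h=1 -> lands@9:R; in-air after throw: [b2@9:R b4@10:L b3@11:R b1@12:L b5@15:R]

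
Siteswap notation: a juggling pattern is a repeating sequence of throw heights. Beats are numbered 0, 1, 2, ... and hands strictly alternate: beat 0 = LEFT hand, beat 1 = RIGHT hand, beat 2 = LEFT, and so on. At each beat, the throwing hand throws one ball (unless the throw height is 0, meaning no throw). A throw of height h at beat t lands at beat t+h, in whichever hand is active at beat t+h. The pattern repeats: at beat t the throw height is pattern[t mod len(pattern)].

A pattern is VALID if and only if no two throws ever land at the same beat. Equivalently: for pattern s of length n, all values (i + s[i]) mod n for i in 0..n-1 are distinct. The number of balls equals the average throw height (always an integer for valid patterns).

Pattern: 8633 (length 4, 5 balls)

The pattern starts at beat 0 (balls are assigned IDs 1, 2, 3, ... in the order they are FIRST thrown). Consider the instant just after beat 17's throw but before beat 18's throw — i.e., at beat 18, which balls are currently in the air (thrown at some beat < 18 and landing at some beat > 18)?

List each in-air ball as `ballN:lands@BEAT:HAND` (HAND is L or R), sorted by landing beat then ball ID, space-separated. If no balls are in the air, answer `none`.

Answer: ball2:lands@19:R ball5:lands@20:L ball3:lands@23:R ball1:lands@24:L

Derivation:
Beat 0 (L): throw ball1 h=8 -> lands@8:L; in-air after throw: [b1@8:L]
Beat 1 (R): throw ball2 h=6 -> lands@7:R; in-air after throw: [b2@7:R b1@8:L]
Beat 2 (L): throw ball3 h=3 -> lands@5:R; in-air after throw: [b3@5:R b2@7:R b1@8:L]
Beat 3 (R): throw ball4 h=3 -> lands@6:L; in-air after throw: [b3@5:R b4@6:L b2@7:R b1@8:L]
Beat 4 (L): throw ball5 h=8 -> lands@12:L; in-air after throw: [b3@5:R b4@6:L b2@7:R b1@8:L b5@12:L]
Beat 5 (R): throw ball3 h=6 -> lands@11:R; in-air after throw: [b4@6:L b2@7:R b1@8:L b3@11:R b5@12:L]
Beat 6 (L): throw ball4 h=3 -> lands@9:R; in-air after throw: [b2@7:R b1@8:L b4@9:R b3@11:R b5@12:L]
Beat 7 (R): throw ball2 h=3 -> lands@10:L; in-air after throw: [b1@8:L b4@9:R b2@10:L b3@11:R b5@12:L]
Beat 8 (L): throw ball1 h=8 -> lands@16:L; in-air after throw: [b4@9:R b2@10:L b3@11:R b5@12:L b1@16:L]
Beat 9 (R): throw ball4 h=6 -> lands@15:R; in-air after throw: [b2@10:L b3@11:R b5@12:L b4@15:R b1@16:L]
Beat 10 (L): throw ball2 h=3 -> lands@13:R; in-air after throw: [b3@11:R b5@12:L b2@13:R b4@15:R b1@16:L]
Beat 11 (R): throw ball3 h=3 -> lands@14:L; in-air after throw: [b5@12:L b2@13:R b3@14:L b4@15:R b1@16:L]
Beat 12 (L): throw ball5 h=8 -> lands@20:L; in-air after throw: [b2@13:R b3@14:L b4@15:R b1@16:L b5@20:L]
Beat 13 (R): throw ball2 h=6 -> lands@19:R; in-air after throw: [b3@14:L b4@15:R b1@16:L b2@19:R b5@20:L]
Beat 14 (L): throw ball3 h=3 -> lands@17:R; in-air after throw: [b4@15:R b1@16:L b3@17:R b2@19:R b5@20:L]
Beat 15 (R): throw ball4 h=3 -> lands@18:L; in-air after throw: [b1@16:L b3@17:R b4@18:L b2@19:R b5@20:L]
Beat 16 (L): throw ball1 h=8 -> lands@24:L; in-air after throw: [b3@17:R b4@18:L b2@19:R b5@20:L b1@24:L]
Beat 17 (R): throw ball3 h=6 -> lands@23:R; in-air after throw: [b4@18:L b2@19:R b5@20:L b3@23:R b1@24:L]
Beat 18 (L): throw ball4 h=3 -> lands@21:R; in-air after throw: [b2@19:R b5@20:L b4@21:R b3@23:R b1@24:L]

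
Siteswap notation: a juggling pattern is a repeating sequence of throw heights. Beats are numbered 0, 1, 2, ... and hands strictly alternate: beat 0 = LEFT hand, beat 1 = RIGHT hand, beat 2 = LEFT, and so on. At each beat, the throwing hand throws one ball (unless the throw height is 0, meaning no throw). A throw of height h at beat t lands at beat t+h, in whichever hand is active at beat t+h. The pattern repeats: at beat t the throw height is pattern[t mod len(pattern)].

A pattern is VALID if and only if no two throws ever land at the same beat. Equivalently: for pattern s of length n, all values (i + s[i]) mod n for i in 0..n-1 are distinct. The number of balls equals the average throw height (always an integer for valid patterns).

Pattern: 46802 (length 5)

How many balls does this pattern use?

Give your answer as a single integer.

Pattern = [4, 6, 8, 0, 2], length n = 5
  position 0: throw height = 4, running sum = 4
  position 1: throw height = 6, running sum = 10
  position 2: throw height = 8, running sum = 18
  position 3: throw height = 0, running sum = 18
  position 4: throw height = 2, running sum = 20
Total sum = 20; balls = sum / n = 20 / 5 = 4

Answer: 4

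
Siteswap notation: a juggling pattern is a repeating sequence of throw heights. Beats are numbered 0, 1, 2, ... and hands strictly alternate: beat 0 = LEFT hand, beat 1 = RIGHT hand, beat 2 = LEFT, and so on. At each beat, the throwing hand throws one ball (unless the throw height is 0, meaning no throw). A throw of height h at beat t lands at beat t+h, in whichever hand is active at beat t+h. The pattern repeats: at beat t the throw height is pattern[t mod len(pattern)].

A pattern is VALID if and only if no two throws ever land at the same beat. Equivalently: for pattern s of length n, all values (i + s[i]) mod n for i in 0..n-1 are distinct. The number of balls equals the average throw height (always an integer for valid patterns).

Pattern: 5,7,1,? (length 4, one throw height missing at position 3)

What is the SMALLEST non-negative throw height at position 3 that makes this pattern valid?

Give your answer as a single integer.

i=0: (0 + 5) mod 4 = 1
i=1: (1 + 7) mod 4 = 0
i=2: (2 + 1) mod 4 = 3
i=3: s[i]=? (unknown)
Known residues: [0, 1, 3]; need a permutation of 0..3, so missing residue r = 2
Need (3 + s) mod 4 = 2; smallest s = (2 - 3) mod 4 = 3

Answer: 3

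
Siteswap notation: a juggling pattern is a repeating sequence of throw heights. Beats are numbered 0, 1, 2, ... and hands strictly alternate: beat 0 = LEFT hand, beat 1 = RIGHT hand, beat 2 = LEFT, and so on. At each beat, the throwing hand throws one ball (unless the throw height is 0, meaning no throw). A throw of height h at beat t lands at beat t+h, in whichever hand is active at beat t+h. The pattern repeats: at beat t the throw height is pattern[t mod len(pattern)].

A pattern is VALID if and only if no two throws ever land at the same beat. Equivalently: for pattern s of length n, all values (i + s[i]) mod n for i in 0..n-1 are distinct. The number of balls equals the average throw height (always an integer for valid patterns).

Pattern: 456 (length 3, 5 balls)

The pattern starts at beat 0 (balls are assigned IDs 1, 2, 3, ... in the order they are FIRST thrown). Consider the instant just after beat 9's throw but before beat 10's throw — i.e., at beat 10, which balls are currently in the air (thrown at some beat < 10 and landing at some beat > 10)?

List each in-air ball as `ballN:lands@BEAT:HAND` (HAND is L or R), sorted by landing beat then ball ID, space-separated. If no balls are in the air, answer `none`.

Answer: ball5:lands@11:R ball4:lands@12:L ball1:lands@13:R ball3:lands@14:L

Derivation:
Beat 0 (L): throw ball1 h=4 -> lands@4:L; in-air after throw: [b1@4:L]
Beat 1 (R): throw ball2 h=5 -> lands@6:L; in-air after throw: [b1@4:L b2@6:L]
Beat 2 (L): throw ball3 h=6 -> lands@8:L; in-air after throw: [b1@4:L b2@6:L b3@8:L]
Beat 3 (R): throw ball4 h=4 -> lands@7:R; in-air after throw: [b1@4:L b2@6:L b4@7:R b3@8:L]
Beat 4 (L): throw ball1 h=5 -> lands@9:R; in-air after throw: [b2@6:L b4@7:R b3@8:L b1@9:R]
Beat 5 (R): throw ball5 h=6 -> lands@11:R; in-air after throw: [b2@6:L b4@7:R b3@8:L b1@9:R b5@11:R]
Beat 6 (L): throw ball2 h=4 -> lands@10:L; in-air after throw: [b4@7:R b3@8:L b1@9:R b2@10:L b5@11:R]
Beat 7 (R): throw ball4 h=5 -> lands@12:L; in-air after throw: [b3@8:L b1@9:R b2@10:L b5@11:R b4@12:L]
Beat 8 (L): throw ball3 h=6 -> lands@14:L; in-air after throw: [b1@9:R b2@10:L b5@11:R b4@12:L b3@14:L]
Beat 9 (R): throw ball1 h=4 -> lands@13:R; in-air after throw: [b2@10:L b5@11:R b4@12:L b1@13:R b3@14:L]
Beat 10 (L): throw ball2 h=5 -> lands@15:R; in-air after throw: [b5@11:R b4@12:L b1@13:R b3@14:L b2@15:R]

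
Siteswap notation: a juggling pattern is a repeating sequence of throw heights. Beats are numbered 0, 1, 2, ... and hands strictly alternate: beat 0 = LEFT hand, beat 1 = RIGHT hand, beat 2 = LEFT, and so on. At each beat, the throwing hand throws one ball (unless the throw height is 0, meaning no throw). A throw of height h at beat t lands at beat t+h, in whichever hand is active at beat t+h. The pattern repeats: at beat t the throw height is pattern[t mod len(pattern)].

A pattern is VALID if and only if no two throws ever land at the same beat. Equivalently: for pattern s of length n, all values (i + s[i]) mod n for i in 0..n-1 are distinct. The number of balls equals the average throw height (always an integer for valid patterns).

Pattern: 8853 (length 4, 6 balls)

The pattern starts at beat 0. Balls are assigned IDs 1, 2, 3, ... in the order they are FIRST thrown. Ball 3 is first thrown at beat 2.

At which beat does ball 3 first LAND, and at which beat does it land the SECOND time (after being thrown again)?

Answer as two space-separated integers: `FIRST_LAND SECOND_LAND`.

Beat 0 (L): throw ball1 h=8 -> lands@8:L; in-air after throw: [b1@8:L]
Beat 1 (R): throw ball2 h=8 -> lands@9:R; in-air after throw: [b1@8:L b2@9:R]
Beat 2 (L): throw ball3 h=5 -> lands@7:R; in-air after throw: [b3@7:R b1@8:L b2@9:R]
Beat 3 (R): throw ball4 h=3 -> lands@6:L; in-air after throw: [b4@6:L b3@7:R b1@8:L b2@9:R]
Beat 4 (L): throw ball5 h=8 -> lands@12:L; in-air after throw: [b4@6:L b3@7:R b1@8:L b2@9:R b5@12:L]
Beat 5 (R): throw ball6 h=8 -> lands@13:R; in-air after throw: [b4@6:L b3@7:R b1@8:L b2@9:R b5@12:L b6@13:R]
Beat 6 (L): throw ball4 h=5 -> lands@11:R; in-air after throw: [b3@7:R b1@8:L b2@9:R b4@11:R b5@12:L b6@13:R]
Beat 7 (R): throw ball3 h=3 -> lands@10:L; in-air after throw: [b1@8:L b2@9:R b3@10:L b4@11:R b5@12:L b6@13:R]
Beat 8 (L): throw ball1 h=8 -> lands@16:L; in-air after throw: [b2@9:R b3@10:L b4@11:R b5@12:L b6@13:R b1@16:L]
Beat 9 (R): throw ball2 h=8 -> lands@17:R; in-air after throw: [b3@10:L b4@11:R b5@12:L b6@13:R b1@16:L b2@17:R]
Beat 10 (L): throw ball3 h=5 -> lands@15:R; in-air after throw: [b4@11:R b5@12:L b6@13:R b3@15:R b1@16:L b2@17:R]
Ball 3: thrown@2 h=5 -> first land @7; rethrown@7 h=3 -> second land @10

Answer: 7 10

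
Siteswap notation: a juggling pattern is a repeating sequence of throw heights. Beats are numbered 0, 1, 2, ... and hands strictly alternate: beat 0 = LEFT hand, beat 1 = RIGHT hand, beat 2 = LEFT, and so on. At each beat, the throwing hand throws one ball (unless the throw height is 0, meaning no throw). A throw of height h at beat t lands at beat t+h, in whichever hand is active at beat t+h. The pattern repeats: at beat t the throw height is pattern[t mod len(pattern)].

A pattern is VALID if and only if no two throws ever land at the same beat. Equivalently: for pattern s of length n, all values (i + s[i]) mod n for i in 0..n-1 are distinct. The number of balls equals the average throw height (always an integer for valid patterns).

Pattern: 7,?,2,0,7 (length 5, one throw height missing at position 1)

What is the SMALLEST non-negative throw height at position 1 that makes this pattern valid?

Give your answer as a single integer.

Answer: 4

Derivation:
i=0: (0 + 7) mod 5 = 2
i=1: s[i]=? (unknown)
i=2: (2 + 2) mod 5 = 4
i=3: (3 + 0) mod 5 = 3
i=4: (4 + 7) mod 5 = 1
Known residues: [1, 2, 3, 4]; need a permutation of 0..4, so missing residue r = 0
Need (1 + s) mod 5 = 0; smallest s = (0 - 1) mod 5 = 4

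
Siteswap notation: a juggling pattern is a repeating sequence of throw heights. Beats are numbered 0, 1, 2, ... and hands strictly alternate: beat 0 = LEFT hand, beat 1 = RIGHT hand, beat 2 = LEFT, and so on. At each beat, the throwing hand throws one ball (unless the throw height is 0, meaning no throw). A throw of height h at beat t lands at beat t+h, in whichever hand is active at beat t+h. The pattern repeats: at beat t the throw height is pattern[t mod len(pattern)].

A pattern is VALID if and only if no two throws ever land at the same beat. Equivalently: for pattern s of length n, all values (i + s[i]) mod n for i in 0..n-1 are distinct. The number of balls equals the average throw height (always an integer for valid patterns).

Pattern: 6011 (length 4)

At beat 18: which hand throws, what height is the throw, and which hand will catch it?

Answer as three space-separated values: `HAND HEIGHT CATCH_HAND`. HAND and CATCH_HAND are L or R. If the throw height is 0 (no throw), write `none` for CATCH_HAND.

Beat 18: 18 mod 2 = 0, so hand = L
Throw height = pattern[18 mod 4] = pattern[2] = 1
Lands at beat 18+1=19, 19 mod 2 = 1, so catch hand = R

Answer: L 1 R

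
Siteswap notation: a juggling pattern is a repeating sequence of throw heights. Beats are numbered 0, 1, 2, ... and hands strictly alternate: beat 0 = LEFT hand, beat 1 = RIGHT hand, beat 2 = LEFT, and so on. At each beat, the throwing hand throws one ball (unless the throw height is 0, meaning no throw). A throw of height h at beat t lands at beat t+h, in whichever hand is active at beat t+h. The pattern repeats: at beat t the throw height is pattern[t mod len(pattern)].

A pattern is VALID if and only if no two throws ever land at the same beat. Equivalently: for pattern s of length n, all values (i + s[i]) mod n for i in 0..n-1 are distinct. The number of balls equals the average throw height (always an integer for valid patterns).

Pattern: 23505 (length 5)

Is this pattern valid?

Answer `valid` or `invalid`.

Answer: invalid

Derivation:
i=0: (i + s[i]) mod n = (0 + 2) mod 5 = 2
i=1: (i + s[i]) mod n = (1 + 3) mod 5 = 4
i=2: (i + s[i]) mod n = (2 + 5) mod 5 = 2
i=3: (i + s[i]) mod n = (3 + 0) mod 5 = 3
i=4: (i + s[i]) mod n = (4 + 5) mod 5 = 4
Residues: [2, 4, 2, 3, 4], distinct: False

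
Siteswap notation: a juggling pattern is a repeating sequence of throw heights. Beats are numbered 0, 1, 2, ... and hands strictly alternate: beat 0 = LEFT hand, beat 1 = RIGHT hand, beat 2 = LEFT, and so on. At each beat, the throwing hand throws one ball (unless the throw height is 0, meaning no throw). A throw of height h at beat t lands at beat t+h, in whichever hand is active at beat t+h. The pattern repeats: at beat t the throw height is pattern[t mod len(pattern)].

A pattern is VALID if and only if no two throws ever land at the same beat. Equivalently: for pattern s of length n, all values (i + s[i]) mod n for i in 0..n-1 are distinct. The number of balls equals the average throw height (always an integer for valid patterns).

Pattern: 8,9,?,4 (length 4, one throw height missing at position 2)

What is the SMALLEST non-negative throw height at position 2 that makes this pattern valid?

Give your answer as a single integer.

Answer: 3

Derivation:
i=0: (0 + 8) mod 4 = 0
i=1: (1 + 9) mod 4 = 2
i=2: s[i]=? (unknown)
i=3: (3 + 4) mod 4 = 3
Known residues: [0, 2, 3]; need a permutation of 0..3, so missing residue r = 1
Need (2 + s) mod 4 = 1; smallest s = (1 - 2) mod 4 = 3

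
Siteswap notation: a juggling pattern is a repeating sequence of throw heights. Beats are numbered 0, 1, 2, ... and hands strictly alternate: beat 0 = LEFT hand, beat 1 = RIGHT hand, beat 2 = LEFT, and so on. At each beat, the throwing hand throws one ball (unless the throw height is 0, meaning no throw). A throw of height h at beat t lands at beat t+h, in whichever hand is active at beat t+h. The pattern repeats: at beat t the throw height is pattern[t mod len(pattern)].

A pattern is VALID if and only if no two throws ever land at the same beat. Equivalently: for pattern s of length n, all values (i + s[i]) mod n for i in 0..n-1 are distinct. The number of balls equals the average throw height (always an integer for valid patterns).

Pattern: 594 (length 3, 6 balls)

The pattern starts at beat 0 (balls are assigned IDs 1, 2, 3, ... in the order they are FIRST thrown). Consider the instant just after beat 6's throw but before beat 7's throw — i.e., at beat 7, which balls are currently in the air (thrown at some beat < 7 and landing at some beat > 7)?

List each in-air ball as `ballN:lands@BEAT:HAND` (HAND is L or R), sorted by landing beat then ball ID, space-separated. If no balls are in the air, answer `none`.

Beat 0 (L): throw ball1 h=5 -> lands@5:R; in-air after throw: [b1@5:R]
Beat 1 (R): throw ball2 h=9 -> lands@10:L; in-air after throw: [b1@5:R b2@10:L]
Beat 2 (L): throw ball3 h=4 -> lands@6:L; in-air after throw: [b1@5:R b3@6:L b2@10:L]
Beat 3 (R): throw ball4 h=5 -> lands@8:L; in-air after throw: [b1@5:R b3@6:L b4@8:L b2@10:L]
Beat 4 (L): throw ball5 h=9 -> lands@13:R; in-air after throw: [b1@5:R b3@6:L b4@8:L b2@10:L b5@13:R]
Beat 5 (R): throw ball1 h=4 -> lands@9:R; in-air after throw: [b3@6:L b4@8:L b1@9:R b2@10:L b5@13:R]
Beat 6 (L): throw ball3 h=5 -> lands@11:R; in-air after throw: [b4@8:L b1@9:R b2@10:L b3@11:R b5@13:R]
Beat 7 (R): throw ball6 h=9 -> lands@16:L; in-air after throw: [b4@8:L b1@9:R b2@10:L b3@11:R b5@13:R b6@16:L]

Answer: ball4:lands@8:L ball1:lands@9:R ball2:lands@10:L ball3:lands@11:R ball5:lands@13:R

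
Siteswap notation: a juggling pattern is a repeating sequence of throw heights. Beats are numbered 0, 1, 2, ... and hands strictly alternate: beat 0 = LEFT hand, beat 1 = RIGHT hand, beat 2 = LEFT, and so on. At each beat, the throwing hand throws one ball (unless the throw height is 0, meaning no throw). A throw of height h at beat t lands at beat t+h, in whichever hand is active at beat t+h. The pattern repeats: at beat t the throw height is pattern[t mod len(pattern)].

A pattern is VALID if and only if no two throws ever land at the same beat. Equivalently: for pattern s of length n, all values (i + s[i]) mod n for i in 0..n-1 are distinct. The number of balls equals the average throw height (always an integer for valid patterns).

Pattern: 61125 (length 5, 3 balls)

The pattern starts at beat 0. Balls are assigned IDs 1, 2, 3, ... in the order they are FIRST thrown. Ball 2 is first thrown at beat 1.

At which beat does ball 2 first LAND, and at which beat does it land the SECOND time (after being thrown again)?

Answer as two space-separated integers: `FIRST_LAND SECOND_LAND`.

Answer: 2 3

Derivation:
Beat 0 (L): throw ball1 h=6 -> lands@6:L; in-air after throw: [b1@6:L]
Beat 1 (R): throw ball2 h=1 -> lands@2:L; in-air after throw: [b2@2:L b1@6:L]
Beat 2 (L): throw ball2 h=1 -> lands@3:R; in-air after throw: [b2@3:R b1@6:L]
Beat 3 (R): throw ball2 h=2 -> lands@5:R; in-air after throw: [b2@5:R b1@6:L]
Ball 2: thrown@1 h=1 -> first land @2; rethrown@2 h=1 -> second land @3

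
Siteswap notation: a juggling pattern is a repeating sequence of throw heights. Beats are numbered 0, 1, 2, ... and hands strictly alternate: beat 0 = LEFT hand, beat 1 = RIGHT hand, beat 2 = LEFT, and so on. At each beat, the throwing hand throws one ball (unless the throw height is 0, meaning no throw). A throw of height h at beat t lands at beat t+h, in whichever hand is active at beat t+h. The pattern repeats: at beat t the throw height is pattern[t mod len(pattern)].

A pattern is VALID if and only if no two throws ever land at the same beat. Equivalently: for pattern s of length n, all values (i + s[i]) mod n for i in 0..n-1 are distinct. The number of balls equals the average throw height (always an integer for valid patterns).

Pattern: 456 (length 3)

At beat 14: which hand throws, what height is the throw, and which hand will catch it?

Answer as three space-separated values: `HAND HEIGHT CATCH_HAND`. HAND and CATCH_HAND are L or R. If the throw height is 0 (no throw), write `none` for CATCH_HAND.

Answer: L 6 L

Derivation:
Beat 14: 14 mod 2 = 0, so hand = L
Throw height = pattern[14 mod 3] = pattern[2] = 6
Lands at beat 14+6=20, 20 mod 2 = 0, so catch hand = L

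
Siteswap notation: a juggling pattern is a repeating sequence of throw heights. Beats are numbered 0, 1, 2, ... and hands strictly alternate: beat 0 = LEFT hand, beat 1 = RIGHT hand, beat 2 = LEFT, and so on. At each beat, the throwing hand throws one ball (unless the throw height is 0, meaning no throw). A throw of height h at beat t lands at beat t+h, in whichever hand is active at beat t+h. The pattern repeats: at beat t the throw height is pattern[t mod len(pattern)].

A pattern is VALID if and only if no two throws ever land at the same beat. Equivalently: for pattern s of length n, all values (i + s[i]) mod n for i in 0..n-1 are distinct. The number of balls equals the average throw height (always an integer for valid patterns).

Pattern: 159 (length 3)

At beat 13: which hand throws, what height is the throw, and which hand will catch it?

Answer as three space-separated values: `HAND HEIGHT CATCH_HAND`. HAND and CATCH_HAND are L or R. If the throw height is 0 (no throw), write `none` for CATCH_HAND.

Answer: R 5 L

Derivation:
Beat 13: 13 mod 2 = 1, so hand = R
Throw height = pattern[13 mod 3] = pattern[1] = 5
Lands at beat 13+5=18, 18 mod 2 = 0, so catch hand = L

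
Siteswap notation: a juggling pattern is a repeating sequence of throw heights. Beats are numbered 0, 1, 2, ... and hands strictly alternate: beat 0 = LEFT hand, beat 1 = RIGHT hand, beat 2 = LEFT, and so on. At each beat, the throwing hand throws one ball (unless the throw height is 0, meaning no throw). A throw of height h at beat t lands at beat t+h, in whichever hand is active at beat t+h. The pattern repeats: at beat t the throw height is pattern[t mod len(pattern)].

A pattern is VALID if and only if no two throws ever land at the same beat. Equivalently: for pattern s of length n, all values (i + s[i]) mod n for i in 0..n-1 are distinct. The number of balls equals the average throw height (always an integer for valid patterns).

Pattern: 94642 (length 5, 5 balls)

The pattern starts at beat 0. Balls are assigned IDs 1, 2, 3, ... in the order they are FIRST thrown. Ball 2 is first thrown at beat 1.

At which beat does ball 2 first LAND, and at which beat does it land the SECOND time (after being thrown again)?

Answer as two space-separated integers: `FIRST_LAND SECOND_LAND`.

Beat 0 (L): throw ball1 h=9 -> lands@9:R; in-air after throw: [b1@9:R]
Beat 1 (R): throw ball2 h=4 -> lands@5:R; in-air after throw: [b2@5:R b1@9:R]
Beat 2 (L): throw ball3 h=6 -> lands@8:L; in-air after throw: [b2@5:R b3@8:L b1@9:R]
Beat 3 (R): throw ball4 h=4 -> lands@7:R; in-air after throw: [b2@5:R b4@7:R b3@8:L b1@9:R]
Beat 4 (L): throw ball5 h=2 -> lands@6:L; in-air after throw: [b2@5:R b5@6:L b4@7:R b3@8:L b1@9:R]
Beat 5 (R): throw ball2 h=9 -> lands@14:L; in-air after throw: [b5@6:L b4@7:R b3@8:L b1@9:R b2@14:L]
Beat 6 (L): throw ball5 h=4 -> lands@10:L; in-air after throw: [b4@7:R b3@8:L b1@9:R b5@10:L b2@14:L]
Beat 7 (R): throw ball4 h=6 -> lands@13:R; in-air after throw: [b3@8:L b1@9:R b5@10:L b4@13:R b2@14:L]
Beat 8 (L): throw ball3 h=4 -> lands@12:L; in-air after throw: [b1@9:R b5@10:L b3@12:L b4@13:R b2@14:L]
Beat 9 (R): throw ball1 h=2 -> lands@11:R; in-air after throw: [b5@10:L b1@11:R b3@12:L b4@13:R b2@14:L]
Beat 10 (L): throw ball5 h=9 -> lands@19:R; in-air after throw: [b1@11:R b3@12:L b4@13:R b2@14:L b5@19:R]
Beat 11 (R): throw ball1 h=4 -> lands@15:R; in-air after throw: [b3@12:L b4@13:R b2@14:L b1@15:R b5@19:R]
Beat 12 (L): throw ball3 h=6 -> lands@18:L; in-air after throw: [b4@13:R b2@14:L b1@15:R b3@18:L b5@19:R]
Beat 13 (R): throw ball4 h=4 -> lands@17:R; in-air after throw: [b2@14:L b1@15:R b4@17:R b3@18:L b5@19:R]
Beat 14 (L): throw ball2 h=2 -> lands@16:L; in-air after throw: [b1@15:R b2@16:L b4@17:R b3@18:L b5@19:R]
Ball 2: thrown@1 h=4 -> first land @5; rethrown@5 h=9 -> second land @14

Answer: 5 14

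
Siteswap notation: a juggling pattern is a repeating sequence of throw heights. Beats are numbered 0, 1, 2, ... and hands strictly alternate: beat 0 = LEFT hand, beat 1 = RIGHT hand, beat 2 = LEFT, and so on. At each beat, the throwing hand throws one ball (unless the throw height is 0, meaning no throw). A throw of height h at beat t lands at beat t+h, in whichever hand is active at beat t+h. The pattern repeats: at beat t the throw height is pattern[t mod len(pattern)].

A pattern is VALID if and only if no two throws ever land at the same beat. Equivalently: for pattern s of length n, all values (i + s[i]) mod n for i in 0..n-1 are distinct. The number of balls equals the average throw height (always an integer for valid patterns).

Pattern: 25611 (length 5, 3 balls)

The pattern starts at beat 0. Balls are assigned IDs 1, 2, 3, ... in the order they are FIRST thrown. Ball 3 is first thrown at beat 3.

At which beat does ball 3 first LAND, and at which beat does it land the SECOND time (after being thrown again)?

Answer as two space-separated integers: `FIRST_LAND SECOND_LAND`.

Beat 0 (L): throw ball1 h=2 -> lands@2:L; in-air after throw: [b1@2:L]
Beat 1 (R): throw ball2 h=5 -> lands@6:L; in-air after throw: [b1@2:L b2@6:L]
Beat 2 (L): throw ball1 h=6 -> lands@8:L; in-air after throw: [b2@6:L b1@8:L]
Beat 3 (R): throw ball3 h=1 -> lands@4:L; in-air after throw: [b3@4:L b2@6:L b1@8:L]
Beat 4 (L): throw ball3 h=1 -> lands@5:R; in-air after throw: [b3@5:R b2@6:L b1@8:L]
Beat 5 (R): throw ball3 h=2 -> lands@7:R; in-air after throw: [b2@6:L b3@7:R b1@8:L]
Ball 3: thrown@3 h=1 -> first land @4; rethrown@4 h=1 -> second land @5

Answer: 4 5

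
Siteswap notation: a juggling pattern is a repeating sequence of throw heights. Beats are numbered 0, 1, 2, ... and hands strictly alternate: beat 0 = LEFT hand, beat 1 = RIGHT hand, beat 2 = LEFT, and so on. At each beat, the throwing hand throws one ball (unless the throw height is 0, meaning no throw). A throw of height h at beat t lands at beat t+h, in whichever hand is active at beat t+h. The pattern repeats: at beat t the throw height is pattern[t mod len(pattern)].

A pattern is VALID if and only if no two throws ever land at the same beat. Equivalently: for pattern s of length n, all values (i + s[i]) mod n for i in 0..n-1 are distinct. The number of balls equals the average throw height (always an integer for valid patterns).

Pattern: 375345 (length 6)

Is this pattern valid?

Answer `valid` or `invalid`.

i=0: (i + s[i]) mod n = (0 + 3) mod 6 = 3
i=1: (i + s[i]) mod n = (1 + 7) mod 6 = 2
i=2: (i + s[i]) mod n = (2 + 5) mod 6 = 1
i=3: (i + s[i]) mod n = (3 + 3) mod 6 = 0
i=4: (i + s[i]) mod n = (4 + 4) mod 6 = 2
i=5: (i + s[i]) mod n = (5 + 5) mod 6 = 4
Residues: [3, 2, 1, 0, 2, 4], distinct: False

Answer: invalid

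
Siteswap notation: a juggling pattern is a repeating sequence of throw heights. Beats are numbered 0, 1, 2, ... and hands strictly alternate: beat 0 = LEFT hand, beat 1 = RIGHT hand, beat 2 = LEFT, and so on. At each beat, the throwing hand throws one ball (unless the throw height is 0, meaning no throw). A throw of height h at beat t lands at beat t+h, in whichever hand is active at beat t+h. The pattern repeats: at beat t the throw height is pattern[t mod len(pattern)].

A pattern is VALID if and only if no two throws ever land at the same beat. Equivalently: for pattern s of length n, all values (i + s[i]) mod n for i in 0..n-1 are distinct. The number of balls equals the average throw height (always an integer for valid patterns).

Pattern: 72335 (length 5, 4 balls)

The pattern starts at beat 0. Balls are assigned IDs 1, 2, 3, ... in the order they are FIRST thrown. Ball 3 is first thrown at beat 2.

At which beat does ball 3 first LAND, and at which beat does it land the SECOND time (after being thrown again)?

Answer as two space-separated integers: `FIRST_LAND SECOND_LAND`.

Answer: 5 12

Derivation:
Beat 0 (L): throw ball1 h=7 -> lands@7:R; in-air after throw: [b1@7:R]
Beat 1 (R): throw ball2 h=2 -> lands@3:R; in-air after throw: [b2@3:R b1@7:R]
Beat 2 (L): throw ball3 h=3 -> lands@5:R; in-air after throw: [b2@3:R b3@5:R b1@7:R]
Beat 3 (R): throw ball2 h=3 -> lands@6:L; in-air after throw: [b3@5:R b2@6:L b1@7:R]
Beat 4 (L): throw ball4 h=5 -> lands@9:R; in-air after throw: [b3@5:R b2@6:L b1@7:R b4@9:R]
Beat 5 (R): throw ball3 h=7 -> lands@12:L; in-air after throw: [b2@6:L b1@7:R b4@9:R b3@12:L]
Beat 6 (L): throw ball2 h=2 -> lands@8:L; in-air after throw: [b1@7:R b2@8:L b4@9:R b3@12:L]
Beat 7 (R): throw ball1 h=3 -> lands@10:L; in-air after throw: [b2@8:L b4@9:R b1@10:L b3@12:L]
Beat 8 (L): throw ball2 h=3 -> lands@11:R; in-air after throw: [b4@9:R b1@10:L b2@11:R b3@12:L]
Beat 9 (R): throw ball4 h=5 -> lands@14:L; in-air after throw: [b1@10:L b2@11:R b3@12:L b4@14:L]
Beat 10 (L): throw ball1 h=7 -> lands@17:R; in-air after throw: [b2@11:R b3@12:L b4@14:L b1@17:R]
Beat 11 (R): throw ball2 h=2 -> lands@13:R; in-air after throw: [b3@12:L b2@13:R b4@14:L b1@17:R]
Beat 12 (L): throw ball3 h=3 -> lands@15:R; in-air after throw: [b2@13:R b4@14:L b3@15:R b1@17:R]
Ball 3: thrown@2 h=3 -> first land @5; rethrown@5 h=7 -> second land @12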